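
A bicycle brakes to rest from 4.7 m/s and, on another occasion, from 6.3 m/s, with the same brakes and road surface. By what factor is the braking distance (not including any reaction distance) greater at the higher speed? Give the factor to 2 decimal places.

Braking distance d = v²/(2a), so with a fixed, d ∝ v².
Factor = (6.3/4.7)² = 1.3404² = 1.7967.

Factor ≈ 1.80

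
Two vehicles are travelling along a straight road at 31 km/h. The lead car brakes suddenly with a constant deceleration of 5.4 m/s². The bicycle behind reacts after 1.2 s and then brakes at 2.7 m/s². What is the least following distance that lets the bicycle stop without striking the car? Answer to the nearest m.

31 km/h ÷ 3.6 = 8.6111 m/s.
Leader travels v²/(2a_L) = 74.151 / 10.800 = 6.866 m before stopping.
Follower covers v·t_r = 8.6111 × 1.2 = 10.333 m while reacting, then v²/(2a_F) = 74.151 / 5.400 = 13.732 m while braking, for a total of 10.333 + 13.732 = 24.065 m.
Since a_F ≤ a_L and the follower starts braking later, the follower is never slower than the leader, so the closest approach is when both have stopped.
Minimum gap = 24.065 − 6.866 = 17.199 m.

Minimum gap ≈ 17 m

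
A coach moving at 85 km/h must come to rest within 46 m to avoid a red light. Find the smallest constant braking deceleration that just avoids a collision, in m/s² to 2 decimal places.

85 km/h ÷ 3.6 = 23.6111 m/s.
v² = 2a·d ⇒ a = v²/(2d) = 23.6111² / (2 × 46.000) = 557.484 / 92.000 = 6.0596 m/s².

Required deceleration ≈ 6.06 m/s²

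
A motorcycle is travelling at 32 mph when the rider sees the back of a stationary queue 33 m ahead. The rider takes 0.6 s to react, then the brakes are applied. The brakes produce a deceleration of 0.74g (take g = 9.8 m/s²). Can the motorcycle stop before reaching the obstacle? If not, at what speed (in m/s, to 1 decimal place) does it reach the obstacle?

32 mph × 0.44704 = 14.3053 m/s.
a = 0.74 × 9.8 = 7.252 m/s².
Reaction distance = 14.3053 × 0.6 = 8.583 m.
Braking distance = v²/(2a) = 204.642 / 14.504 = 14.109 m.
Total stopping distance = 8.583 + 14.109 = 22.692 m, vs 33 m available — it stops with 33 − 22.692 = 10.308 m to spare.

Yes — it stops about 10.3 m short of the obstacle, so it never reaches it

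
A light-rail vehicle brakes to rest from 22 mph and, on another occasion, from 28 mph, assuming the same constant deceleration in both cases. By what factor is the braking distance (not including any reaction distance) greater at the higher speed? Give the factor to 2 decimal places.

Braking distance d = v²/(2a), so with a fixed, d ∝ v².
Factor = (28/22)² = 1.2727² = 1.6198.

Factor ≈ 1.62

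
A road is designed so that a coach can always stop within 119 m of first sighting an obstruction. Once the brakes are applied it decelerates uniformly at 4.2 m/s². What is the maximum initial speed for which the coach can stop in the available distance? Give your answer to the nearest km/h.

v²/(2a) = d ⇒ v = √(2 × 4.200 × 119) = √999.60 = 31.6165 m/s.
31.6165 m/s × 3.6 = 113.819 km/h.

Maximum speed ≈ 114 km/h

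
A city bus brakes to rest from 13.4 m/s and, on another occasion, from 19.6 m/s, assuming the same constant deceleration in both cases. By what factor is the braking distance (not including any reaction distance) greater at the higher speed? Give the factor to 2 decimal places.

Braking distance d = v²/(2a), so with a fixed, d ∝ v².
Factor = (19.6/13.4)² = 1.4627² = 2.1395.

Factor ≈ 2.14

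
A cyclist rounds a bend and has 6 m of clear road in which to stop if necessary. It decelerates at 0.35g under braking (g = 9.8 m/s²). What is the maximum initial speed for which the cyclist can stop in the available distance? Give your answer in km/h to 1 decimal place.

a = 0.35 × 9.8 = 3.430 m/s².
v²/(2a) = d ⇒ v = √(2 × 3.430 × 6) = √41.16 = 6.4156 m/s.
6.4156 m/s × 3.6 = 23.096 km/h.

Maximum speed ≈ 23.1 km/h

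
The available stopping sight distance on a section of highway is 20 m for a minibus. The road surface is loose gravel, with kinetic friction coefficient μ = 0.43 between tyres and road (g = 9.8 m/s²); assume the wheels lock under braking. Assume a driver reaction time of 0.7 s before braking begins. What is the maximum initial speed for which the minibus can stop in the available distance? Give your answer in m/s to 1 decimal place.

Maximum speed ≈ 10.4 m/s

a = μg = 0.43 × 9.8 = 4.214 m/s².
Stopping distance: v·t_r + v²/(2a) = 20 with t_r = 0.7 s and a = 4.214 m/s².
So v² + 5.900 v − 168.56 = 0.
Positive root: v = −a·t_r + √((a·t_r)² + 2a·d) = −2.950 + √(8.703 + 168.56) = 10.3640 m/s.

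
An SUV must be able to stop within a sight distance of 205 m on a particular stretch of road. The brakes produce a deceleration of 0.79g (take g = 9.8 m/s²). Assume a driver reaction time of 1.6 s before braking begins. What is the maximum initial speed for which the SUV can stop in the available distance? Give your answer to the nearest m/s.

Maximum speed ≈ 45 m/s

a = 0.79 × 9.8 = 7.742 m/s².
Stopping distance: v·t_r + v²/(2a) = 205 with t_r = 1.6 s and a = 7.742 m/s².
So v² + 24.774 v − 3174.22 = 0.
Positive root: v = −a·t_r + √((a·t_r)² + 2a·d) = −12.387 + √(153.438 + 3174.22) = 45.2989 m/s.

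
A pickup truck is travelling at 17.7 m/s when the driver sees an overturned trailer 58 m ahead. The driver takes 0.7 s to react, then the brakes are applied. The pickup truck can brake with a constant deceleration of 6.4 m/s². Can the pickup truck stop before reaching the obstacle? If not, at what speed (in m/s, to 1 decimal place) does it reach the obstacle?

Yes — it stops about 21.1 m short of the obstacle, so it never reaches it

Reaction distance = 17.7000 × 0.7 = 12.390 m.
Braking distance = v²/(2a) = 313.290 / 12.800 = 24.476 m.
Total stopping distance = 12.390 + 24.476 = 36.866 m, vs 58 m available — it stops with 58 − 36.866 = 21.134 m to spare.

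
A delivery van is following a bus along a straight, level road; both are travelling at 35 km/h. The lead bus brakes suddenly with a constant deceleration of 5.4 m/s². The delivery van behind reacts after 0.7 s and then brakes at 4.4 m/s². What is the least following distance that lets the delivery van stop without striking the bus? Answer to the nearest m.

Minimum gap ≈ 9 m

35 km/h ÷ 3.6 = 9.7222 m/s.
Leader travels v²/(2a_L) = 94.521 / 10.800 = 8.752 m before stopping.
Follower covers v·t_r = 9.7222 × 0.7 = 6.806 m while reacting, then v²/(2a_F) = 94.521 / 8.800 = 10.741 m while braking, for a total of 6.806 + 10.741 = 17.547 m.
Since a_F ≤ a_L and the follower starts braking later, the follower is never slower than the leader, so the closest approach is when both have stopped.
Minimum gap = 17.547 − 8.752 = 8.795 m.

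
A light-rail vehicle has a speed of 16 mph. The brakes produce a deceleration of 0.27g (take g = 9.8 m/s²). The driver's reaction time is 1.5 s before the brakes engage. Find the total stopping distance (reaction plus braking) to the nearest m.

16 mph × 0.44704 = 7.1526 m/s.
a = 0.27 × 9.8 = 2.646 m/s².
Reaction distance = v·t_r = 7.1526 × 1.5 = 10.729 m.
Braking distance = v²/(2a) = 7.1526² / (2 × 2.646) = 51.160 / 5.292 = 9.667 m.
Total = 10.729 + 9.667 = 20.396 m.

Total stopping distance ≈ 20 m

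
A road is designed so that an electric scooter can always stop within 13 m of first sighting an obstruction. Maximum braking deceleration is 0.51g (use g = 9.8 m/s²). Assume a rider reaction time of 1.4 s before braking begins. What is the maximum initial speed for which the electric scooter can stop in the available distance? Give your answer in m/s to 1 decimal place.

Maximum speed ≈ 6.4 m/s

a = 0.51 × 9.8 = 4.998 m/s².
Stopping distance: v·t_r + v²/(2a) = 13 with t_r = 1.4 s and a = 4.998 m/s².
So v² + 13.994 v − 129.95 = 0.
Positive root: v = −a·t_r + √((a·t_r)² + 2a·d) = −6.997 + √(48.958 + 129.95) = 6.3786 m/s.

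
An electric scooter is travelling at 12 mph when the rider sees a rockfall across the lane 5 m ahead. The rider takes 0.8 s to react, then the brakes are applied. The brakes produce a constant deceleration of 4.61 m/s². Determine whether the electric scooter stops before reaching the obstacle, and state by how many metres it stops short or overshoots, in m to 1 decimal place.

12 mph × 0.44704 = 5.3645 m/s.
Reaction distance = 5.3645 × 0.8 = 4.292 m.
Braking distance = v²/(2a) = 28.778 / 9.220 = 3.121 m.
Total stopping distance = 4.292 + 3.121 = 7.413 m, vs 5 m available — it cannot stop in time and overshoots by 7.413 − 5 = 2.413 m.

No — it overshoots by 2.4 m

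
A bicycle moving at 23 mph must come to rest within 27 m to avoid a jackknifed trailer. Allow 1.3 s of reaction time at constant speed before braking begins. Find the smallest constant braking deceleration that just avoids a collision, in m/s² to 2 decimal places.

23 mph × 0.44704 = 10.2819 m/s.
Distance covered during reaction = 10.2819 × 1.3 = 13.366 m.
Distance available for braking: 27 − 13.366 = 13.634 m.
v² = 2a·d ⇒ a = v²/(2d) = 10.2819² / (2 × 13.634) = 105.717 / 27.268 = 3.8770 m/s².

Required deceleration ≈ 3.88 m/s²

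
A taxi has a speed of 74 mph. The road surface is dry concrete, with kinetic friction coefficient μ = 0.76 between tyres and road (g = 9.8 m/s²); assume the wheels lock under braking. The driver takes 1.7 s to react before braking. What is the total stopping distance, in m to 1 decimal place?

Total stopping distance ≈ 129.7 m

74 mph × 0.44704 = 33.0810 m/s.
a = μg = 0.76 × 9.8 = 7.448 m/s².
Reaction distance = v·t_r = 33.0810 × 1.7 = 56.238 m.
Braking distance = v²/(2a) = 33.0810² / (2 × 7.448) = 1094.353 / 14.896 = 73.466 m.
Total = 56.238 + 73.466 = 129.704 m.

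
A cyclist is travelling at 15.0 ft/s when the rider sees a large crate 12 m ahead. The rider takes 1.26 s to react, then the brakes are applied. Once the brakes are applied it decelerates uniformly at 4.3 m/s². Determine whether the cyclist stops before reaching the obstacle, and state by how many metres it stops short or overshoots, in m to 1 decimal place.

15 ft/s × 0.3048 = 4.5720 m/s.
Reaction distance = 4.5720 × 1.26 = 5.761 m.
Braking distance = v²/(2a) = 20.903 / 8.600 = 2.431 m.
Total stopping distance = 5.761 + 2.431 = 8.192 m, vs 12 m available — it stops with 12 − 8.192 = 3.808 m to spare.

Yes — it stops 3.8 m short of the obstacle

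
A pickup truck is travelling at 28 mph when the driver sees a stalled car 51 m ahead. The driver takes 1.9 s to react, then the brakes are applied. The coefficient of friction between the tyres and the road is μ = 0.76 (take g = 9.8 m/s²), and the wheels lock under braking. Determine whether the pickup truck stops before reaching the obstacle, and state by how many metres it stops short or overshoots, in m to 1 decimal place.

28 mph × 0.44704 = 12.5171 m/s.
a = μg = 0.76 × 9.8 = 7.448 m/s².
Reaction distance = 12.5171 × 1.9 = 23.782 m.
Braking distance = v²/(2a) = 156.678 / 14.896 = 10.518 m.
Total stopping distance = 23.782 + 10.518 = 34.300 m, vs 51 m available — it stops with 51 − 34.300 = 16.700 m to spare.

Yes — it stops 16.7 m short of the obstacle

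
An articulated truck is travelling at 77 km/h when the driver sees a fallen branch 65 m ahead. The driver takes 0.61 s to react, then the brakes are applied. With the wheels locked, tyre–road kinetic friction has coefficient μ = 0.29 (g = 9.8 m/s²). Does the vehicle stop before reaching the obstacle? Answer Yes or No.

No

77 km/h ÷ 3.6 = 21.3889 m/s.
a = μg = 0.29 × 9.8 = 2.842 m/s².
Reaction distance = 21.3889 × 0.61 = 13.047 m.
Braking distance = v²/(2a) = 457.485 / 5.684 = 80.486 m.
Total stopping distance = 13.047 + 80.486 = 93.533 m, vs 65 m available — it cannot stop in time and overshoots by 93.533 − 65 = 28.533 m.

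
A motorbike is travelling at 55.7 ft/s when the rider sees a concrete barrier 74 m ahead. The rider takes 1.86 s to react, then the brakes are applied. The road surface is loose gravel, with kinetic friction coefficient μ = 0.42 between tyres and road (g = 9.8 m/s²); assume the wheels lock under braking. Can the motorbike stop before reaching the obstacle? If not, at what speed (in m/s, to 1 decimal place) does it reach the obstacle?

Yes — it stops about 7.4 m short of the obstacle, so it never reaches it

55.7 ft/s × 0.3048 = 16.9774 m/s.
a = μg = 0.42 × 9.8 = 4.116 m/s².
Reaction distance = 16.9774 × 1.86 = 31.578 m.
Braking distance = v²/(2a) = 288.232 / 8.232 = 35.014 m.
Total stopping distance = 31.578 + 35.014 = 66.592 m, vs 74 m available — it stops with 74 − 66.592 = 7.408 m to spare.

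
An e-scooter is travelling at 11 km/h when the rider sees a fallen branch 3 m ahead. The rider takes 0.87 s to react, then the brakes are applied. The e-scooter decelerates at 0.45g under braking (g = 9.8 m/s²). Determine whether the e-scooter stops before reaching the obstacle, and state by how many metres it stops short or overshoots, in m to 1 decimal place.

No — it overshoots by 0.7 m

11 km/h ÷ 3.6 = 3.0556 m/s.
a = 0.45 × 9.8 = 4.410 m/s².
Reaction distance = 3.0556 × 0.87 = 2.658 m.
Braking distance = v²/(2a) = 9.337 / 8.820 = 1.059 m.
Total stopping distance = 2.658 + 1.059 = 3.717 m, vs 3 m available — it cannot stop in time and overshoots by 3.717 − 3 = 0.717 m.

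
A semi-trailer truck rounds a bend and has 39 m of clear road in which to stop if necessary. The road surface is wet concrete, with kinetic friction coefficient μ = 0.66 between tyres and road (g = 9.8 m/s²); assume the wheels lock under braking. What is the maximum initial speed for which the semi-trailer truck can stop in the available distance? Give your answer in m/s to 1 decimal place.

Maximum speed ≈ 22.5 m/s

a = μg = 0.66 × 9.8 = 6.468 m/s².
v²/(2a) = d ⇒ v = √(2 × 6.468 × 39) = √504.50 = 22.4611 m/s.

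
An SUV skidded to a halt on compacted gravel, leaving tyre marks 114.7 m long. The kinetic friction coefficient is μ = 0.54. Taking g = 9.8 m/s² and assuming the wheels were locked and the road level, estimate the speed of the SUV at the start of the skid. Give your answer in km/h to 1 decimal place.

Deceleration a = μg = 0.54 × 9.8 = 5.292 m/s².
v = √(2a·d) = √(2 × 5.292 × 114.7) = √1213.985 = 34.8423 m/s.
= 34.8423 × 3.6 = 125.432 km/h.

Initial speed ≈ 125.4 km/h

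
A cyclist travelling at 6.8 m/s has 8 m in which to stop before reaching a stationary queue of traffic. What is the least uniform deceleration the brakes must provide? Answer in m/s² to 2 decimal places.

Required deceleration ≈ 2.89 m/s²

v² = 2a·d ⇒ a = v²/(2d) = 6.8000² / (2 × 8.000) = 46.240 / 16.000 = 2.8900 m/s².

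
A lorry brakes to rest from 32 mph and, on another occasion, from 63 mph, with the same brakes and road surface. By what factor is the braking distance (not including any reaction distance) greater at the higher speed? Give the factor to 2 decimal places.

Braking distance d = v²/(2a), so with a fixed, d ∝ v².
Factor = (63/32)² = 1.9688² = 3.8762.

Factor ≈ 3.88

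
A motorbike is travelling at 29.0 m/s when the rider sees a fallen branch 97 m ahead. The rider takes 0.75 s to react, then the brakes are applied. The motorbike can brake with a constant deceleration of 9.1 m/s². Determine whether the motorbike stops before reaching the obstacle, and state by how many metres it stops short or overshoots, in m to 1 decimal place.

Reaction distance = 29.0000 × 0.75 = 21.750 m.
Braking distance = v²/(2a) = 841.000 / 18.200 = 46.209 m.
Total stopping distance = 21.750 + 46.209 = 67.959 m, vs 97 m available — it stops with 97 − 67.959 = 29.041 m to spare.

Yes — it stops 29.0 m short of the obstacle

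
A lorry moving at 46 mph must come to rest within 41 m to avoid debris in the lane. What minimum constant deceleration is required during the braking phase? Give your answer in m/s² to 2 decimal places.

Required deceleration ≈ 5.16 m/s²

46 mph × 0.44704 = 20.5638 m/s.
v² = 2a·d ⇒ a = v²/(2d) = 20.5638² / (2 × 41.000) = 422.870 / 82.000 = 5.1570 m/s².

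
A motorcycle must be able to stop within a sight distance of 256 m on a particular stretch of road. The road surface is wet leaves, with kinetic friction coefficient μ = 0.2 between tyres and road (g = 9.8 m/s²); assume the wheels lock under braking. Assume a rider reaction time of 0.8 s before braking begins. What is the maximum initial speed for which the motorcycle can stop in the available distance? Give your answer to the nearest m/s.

Maximum speed ≈ 30 m/s

a = μg = 0.2 × 9.8 = 1.960 m/s².
Stopping distance: v·t_r + v²/(2a) = 256 with t_r = 0.8 s and a = 1.960 m/s².
So v² + 3.136 v − 1003.52 = 0.
Positive root: v = −a·t_r + √((a·t_r)² + 2a·d) = −1.568 + √(2.459 + 1003.52) = 30.1492 m/s.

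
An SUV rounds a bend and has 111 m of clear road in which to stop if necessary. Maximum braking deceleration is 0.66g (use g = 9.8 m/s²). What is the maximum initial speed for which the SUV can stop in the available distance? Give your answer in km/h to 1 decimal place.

Maximum speed ≈ 136.4 km/h

a = 0.66 × 9.8 = 6.468 m/s².
v²/(2a) = d ⇒ v = √(2 × 6.468 × 111) = √1435.90 = 37.8933 m/s.
37.8933 m/s × 3.6 = 136.416 km/h.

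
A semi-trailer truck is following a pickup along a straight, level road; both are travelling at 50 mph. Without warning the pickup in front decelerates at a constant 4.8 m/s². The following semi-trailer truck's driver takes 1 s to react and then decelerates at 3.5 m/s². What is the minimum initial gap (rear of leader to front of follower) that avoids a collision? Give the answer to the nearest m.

50 mph × 0.44704 = 22.3520 m/s.
Leader travels v²/(2a_L) = 499.612 / 9.600 = 52.043 m before stopping.
Follower covers v·t_r = 22.3520 × 1 = 22.352 m while reacting, then v²/(2a_F) = 499.612 / 7.000 = 71.373 m while braking, for a total of 22.352 + 71.373 = 93.725 m.
Since a_F ≤ a_L and the follower starts braking later, the follower is never slower than the leader, so the closest approach is when both have stopped.
Minimum gap = 93.725 − 52.043 = 41.682 m.

Minimum gap ≈ 42 m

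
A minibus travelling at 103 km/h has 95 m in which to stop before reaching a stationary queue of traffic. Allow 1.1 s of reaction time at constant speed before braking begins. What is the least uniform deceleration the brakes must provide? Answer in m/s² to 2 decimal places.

103 km/h ÷ 3.6 = 28.6111 m/s.
Distance covered during reaction = 28.6111 × 1.1 = 31.472 m.
Distance available for braking: 95 − 31.472 = 63.528 m.
v² = 2a·d ⇒ a = v²/(2d) = 28.6111² / (2 × 63.528) = 818.595 / 127.056 = 6.4428 m/s².

Required deceleration ≈ 6.44 m/s²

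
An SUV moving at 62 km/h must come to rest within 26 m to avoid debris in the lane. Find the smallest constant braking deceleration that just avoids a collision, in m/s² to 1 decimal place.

62 km/h ÷ 3.6 = 17.2222 m/s.
v² = 2a·d ⇒ a = v²/(2d) = 17.2222² / (2 × 26.000) = 296.604 / 52.000 = 5.7039 m/s².

Required deceleration ≈ 5.7 m/s²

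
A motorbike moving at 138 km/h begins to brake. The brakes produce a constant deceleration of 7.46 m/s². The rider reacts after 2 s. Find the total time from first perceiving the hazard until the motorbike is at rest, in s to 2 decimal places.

138 km/h ÷ 3.6 = 38.3333 m/s.
Braking time = v/a = 38.3333 / 7.460 = 5.139 s.
Total = 2 + 5.139 = 7.139 s.

Total time ≈ 7.14 s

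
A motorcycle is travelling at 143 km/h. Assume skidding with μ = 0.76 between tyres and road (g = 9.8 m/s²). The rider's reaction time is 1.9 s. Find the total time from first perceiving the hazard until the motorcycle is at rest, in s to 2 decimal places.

143 km/h ÷ 3.6 = 39.7222 m/s.
a = μg = 0.76 × 9.8 = 7.448 m/s².
Braking time = v/a = 39.7222 / 7.448 = 5.333 s.
Total = 1.9 + 5.333 = 7.233 s.

Total time ≈ 7.23 s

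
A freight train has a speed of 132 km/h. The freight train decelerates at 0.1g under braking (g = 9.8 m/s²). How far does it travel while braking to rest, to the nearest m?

132 km/h ÷ 3.6 = 36.6667 m/s.
a = 0.1 × 9.8 = 0.980 m/s².
Braking distance = v²/(2a) = 36.6667² / (2 × 0.980) = 1344.447 / 1.960 = 685.942 m.

Braking distance ≈ 686 m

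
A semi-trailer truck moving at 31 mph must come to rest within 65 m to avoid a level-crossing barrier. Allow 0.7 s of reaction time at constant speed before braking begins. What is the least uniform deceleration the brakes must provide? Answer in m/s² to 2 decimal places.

Required deceleration ≈ 1.74 m/s²

31 mph × 0.44704 = 13.8582 m/s.
Distance covered during reaction = 13.8582 × 0.7 = 9.701 m.
Distance available for braking: 65 − 9.701 = 55.299 m.
v² = 2a·d ⇒ a = v²/(2d) = 13.8582² / (2 × 55.299) = 192.050 / 110.598 = 1.7365 m/s².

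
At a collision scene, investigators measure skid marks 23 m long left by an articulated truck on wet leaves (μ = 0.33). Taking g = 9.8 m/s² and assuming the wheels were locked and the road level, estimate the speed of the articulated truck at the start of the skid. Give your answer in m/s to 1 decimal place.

Deceleration a = μg = 0.33 × 9.8 = 3.234 m/s².
v = √(2a·d) = √(2 × 3.234 × 23) = √148.764 = 12.1969 m/s.

Initial speed ≈ 12.2 m/s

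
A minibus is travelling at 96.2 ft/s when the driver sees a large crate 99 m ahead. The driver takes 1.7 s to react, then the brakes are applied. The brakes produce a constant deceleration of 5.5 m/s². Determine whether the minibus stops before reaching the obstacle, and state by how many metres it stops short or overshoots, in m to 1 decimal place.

No — it overshoots by 29.0 m

96.2 ft/s × 0.3048 = 29.3218 m/s.
Reaction distance = 29.3218 × 1.7 = 49.847 m.
Braking distance = v²/(2a) = 859.768 / 11.000 = 78.161 m.
Total stopping distance = 49.847 + 78.161 = 128.008 m, vs 99 m available — it cannot stop in time and overshoots by 128.008 − 99 = 29.008 m.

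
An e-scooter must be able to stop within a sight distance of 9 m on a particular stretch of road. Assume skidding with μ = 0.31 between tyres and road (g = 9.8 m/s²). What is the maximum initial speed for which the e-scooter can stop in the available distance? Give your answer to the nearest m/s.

Maximum speed ≈ 7 m/s

a = μg = 0.31 × 9.8 = 3.038 m/s².
v²/(2a) = d ⇒ v = √(2 × 3.038 × 9) = √54.68 = 7.3946 m/s.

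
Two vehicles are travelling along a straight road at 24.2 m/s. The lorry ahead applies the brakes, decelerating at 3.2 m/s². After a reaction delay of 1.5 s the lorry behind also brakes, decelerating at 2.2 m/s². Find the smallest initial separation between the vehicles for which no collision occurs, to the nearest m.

Leader travels v²/(2a_L) = 585.640 / 6.400 = 91.506 m before stopping.
Follower covers v·t_r = 24.2000 × 1.5 = 36.300 m while reacting, then v²/(2a_F) = 585.640 / 4.400 = 133.100 m while braking, for a total of 36.300 + 133.100 = 169.400 m.
Since a_F ≤ a_L and the follower starts braking later, the follower is never slower than the leader, so the closest approach is when both have stopped.
Minimum gap = 169.400 − 91.506 = 77.894 m.

Minimum gap ≈ 78 m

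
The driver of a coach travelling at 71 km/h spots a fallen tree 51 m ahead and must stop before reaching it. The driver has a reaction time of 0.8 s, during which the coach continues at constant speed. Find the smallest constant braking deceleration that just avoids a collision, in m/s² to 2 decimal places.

71 km/h ÷ 3.6 = 19.7222 m/s.
Distance covered during reaction = 19.7222 × 0.8 = 15.778 m.
Distance available for braking: 51 − 15.778 = 35.222 m.
v² = 2a·d ⇒ a = v²/(2d) = 19.7222² / (2 × 35.222) = 388.965 / 70.444 = 5.5216 m/s².

Required deceleration ≈ 5.52 m/s²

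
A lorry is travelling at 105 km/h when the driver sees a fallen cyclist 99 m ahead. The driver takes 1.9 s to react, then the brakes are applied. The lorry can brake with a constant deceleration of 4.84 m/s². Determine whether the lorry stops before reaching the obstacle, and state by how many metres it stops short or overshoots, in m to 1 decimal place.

No — it overshoots by 44.3 m

105 km/h ÷ 3.6 = 29.1667 m/s.
Reaction distance = 29.1667 × 1.9 = 55.417 m.
Braking distance = v²/(2a) = 850.696 / 9.680 = 87.882 m.
Total stopping distance = 55.417 + 87.882 = 143.299 m, vs 99 m available — it cannot stop in time and overshoots by 143.299 − 99 = 44.299 m.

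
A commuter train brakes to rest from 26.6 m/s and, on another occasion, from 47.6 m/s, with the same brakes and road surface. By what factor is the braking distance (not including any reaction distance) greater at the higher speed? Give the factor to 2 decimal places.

Braking distance d = v²/(2a), so with a fixed, d ∝ v².
Factor = (47.6/26.6)² = 1.7895² = 3.2023.

Factor ≈ 3.20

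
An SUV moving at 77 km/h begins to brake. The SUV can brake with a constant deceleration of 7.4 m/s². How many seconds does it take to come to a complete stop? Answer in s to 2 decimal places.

77 km/h ÷ 3.6 = 21.3889 m/s.
Braking time = v/a = 21.3889 / 7.400 = 2.890 s.

Braking time ≈ 2.89 s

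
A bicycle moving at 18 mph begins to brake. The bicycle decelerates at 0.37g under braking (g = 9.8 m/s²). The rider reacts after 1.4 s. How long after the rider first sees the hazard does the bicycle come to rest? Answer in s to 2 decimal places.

Total time ≈ 3.62 s

18 mph × 0.44704 = 8.0467 m/s.
a = 0.37 × 9.8 = 3.626 m/s².
Braking time = v/a = 8.0467 / 3.626 = 2.219 s.
Total = 1.4 + 2.219 = 3.619 s.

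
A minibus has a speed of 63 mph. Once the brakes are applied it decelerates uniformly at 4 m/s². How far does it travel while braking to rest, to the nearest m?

Braking distance ≈ 99 m

63 mph × 0.44704 = 28.1635 m/s.
Braking distance = v²/(2a) = 28.1635² / (2 × 4.000) = 793.183 / 8.000 = 99.148 m.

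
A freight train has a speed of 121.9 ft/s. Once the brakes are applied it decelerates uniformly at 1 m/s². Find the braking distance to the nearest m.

Braking distance ≈ 690 m

121.9 ft/s × 0.3048 = 37.1551 m/s.
Braking distance = v²/(2a) = 37.1551² / (2 × 1.000) = 1380.501 / 2.000 = 690.250 m.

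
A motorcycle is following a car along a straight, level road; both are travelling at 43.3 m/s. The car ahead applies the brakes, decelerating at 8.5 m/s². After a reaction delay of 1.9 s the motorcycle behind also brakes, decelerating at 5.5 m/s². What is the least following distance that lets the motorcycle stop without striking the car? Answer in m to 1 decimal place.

Minimum gap ≈ 142.4 m

Leader travels v²/(2a_L) = 1874.890 / 17.000 = 110.288 m before stopping.
Follower covers v·t_r = 43.3000 × 1.9 = 82.270 m while reacting, then v²/(2a_F) = 1874.890 / 11.000 = 170.445 m while braking, for a total of 82.270 + 170.445 = 252.715 m.
Since a_F ≤ a_L and the follower starts braking later, the follower is never slower than the leader, so the closest approach is when both have stopped.
Minimum gap = 252.715 − 110.288 = 142.427 m.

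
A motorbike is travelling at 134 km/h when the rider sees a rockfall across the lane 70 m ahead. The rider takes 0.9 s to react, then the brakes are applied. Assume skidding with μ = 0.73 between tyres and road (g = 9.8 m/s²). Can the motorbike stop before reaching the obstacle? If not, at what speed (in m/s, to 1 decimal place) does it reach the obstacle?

No — it strikes the obstacle at 29.4 m/s

134 km/h ÷ 3.6 = 37.2222 m/s.
a = μg = 0.73 × 9.8 = 7.154 m/s².
Reaction distance = 37.2222 × 0.9 = 33.500 m.
Braking distance needed to stop: v²/(2a) = 1385.492 / 14.308 = 96.833 m, so total needed = 33.500 + 96.833 = 130.333 m > 70 m — it cannot stop.
Distance remaining when braking begins: 70 − 33.500 = 36.500 m.
v² = v₀² − 2a·d = 1385.492 − 2 × 7.154 × 36.500 = 863.250 m²/s².
v = √863.250 = 29.381 m/s.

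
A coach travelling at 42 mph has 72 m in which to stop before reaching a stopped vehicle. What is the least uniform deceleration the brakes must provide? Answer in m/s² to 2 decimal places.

42 mph × 0.44704 = 18.7757 m/s.
v² = 2a·d ⇒ a = v²/(2d) = 18.7757² / (2 × 72.000) = 352.527 / 144.000 = 2.4481 m/s².

Required deceleration ≈ 2.45 m/s²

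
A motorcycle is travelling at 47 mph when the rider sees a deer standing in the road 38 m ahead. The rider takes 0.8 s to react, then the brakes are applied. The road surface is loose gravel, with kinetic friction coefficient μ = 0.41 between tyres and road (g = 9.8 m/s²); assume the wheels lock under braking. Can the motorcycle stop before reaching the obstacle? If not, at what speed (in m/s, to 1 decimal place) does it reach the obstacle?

No — it strikes the obstacle at 16.5 m/s

47 mph × 0.44704 = 21.0109 m/s.
a = μg = 0.41 × 9.8 = 4.018 m/s².
Reaction distance = 21.0109 × 0.8 = 16.809 m.
Braking distance needed to stop: v²/(2a) = 441.458 / 8.036 = 54.935 m, so total needed = 16.809 + 54.935 = 71.744 m > 38 m — it cannot stop.
Distance remaining when braking begins: 38 − 16.809 = 21.191 m.
v² = v₀² − 2a·d = 441.458 − 2 × 4.018 × 21.191 = 271.167 m²/s².
v = √271.167 = 16.467 m/s.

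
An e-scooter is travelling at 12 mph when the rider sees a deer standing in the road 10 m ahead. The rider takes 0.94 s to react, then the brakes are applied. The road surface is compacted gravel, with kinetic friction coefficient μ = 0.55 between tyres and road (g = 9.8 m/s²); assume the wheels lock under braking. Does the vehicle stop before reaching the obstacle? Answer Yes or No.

Yes

12 mph × 0.44704 = 5.3645 m/s.
a = μg = 0.55 × 9.8 = 5.390 m/s².
Reaction distance = 5.3645 × 0.94 = 5.043 m.
Braking distance = v²/(2a) = 28.778 / 10.780 = 2.670 m.
Total stopping distance = 5.043 + 2.670 = 7.713 m, vs 10 m available — it stops with 10 − 7.713 = 2.287 m to spare.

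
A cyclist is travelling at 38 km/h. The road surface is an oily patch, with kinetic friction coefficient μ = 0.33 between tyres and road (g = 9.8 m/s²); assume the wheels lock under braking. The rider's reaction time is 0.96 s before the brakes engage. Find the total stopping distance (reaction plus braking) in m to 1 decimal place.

Total stopping distance ≈ 27.4 m

38 km/h ÷ 3.6 = 10.5556 m/s.
a = μg = 0.33 × 9.8 = 3.234 m/s².
Reaction distance = v·t_r = 10.5556 × 0.96 = 10.133 m.
Braking distance = v²/(2a) = 10.5556² / (2 × 3.234) = 111.421 / 6.468 = 17.226 m.
Total = 10.133 + 17.226 = 27.359 m.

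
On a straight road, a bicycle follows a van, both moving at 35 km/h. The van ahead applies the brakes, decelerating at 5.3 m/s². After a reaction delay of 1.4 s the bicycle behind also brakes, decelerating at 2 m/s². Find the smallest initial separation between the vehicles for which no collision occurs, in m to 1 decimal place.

Minimum gap ≈ 28.3 m

35 km/h ÷ 3.6 = 9.7222 m/s.
Leader travels v²/(2a_L) = 94.521 / 10.600 = 8.917 m before stopping.
Follower covers v·t_r = 9.7222 × 1.4 = 13.611 m while reacting, then v²/(2a_F) = 94.521 / 4.000 = 23.630 m while braking, for a total of 13.611 + 23.630 = 37.241 m.
Since a_F ≤ a_L and the follower starts braking later, the follower is never slower than the leader, so the closest approach is when both have stopped.
Minimum gap = 37.241 − 8.917 = 28.324 m.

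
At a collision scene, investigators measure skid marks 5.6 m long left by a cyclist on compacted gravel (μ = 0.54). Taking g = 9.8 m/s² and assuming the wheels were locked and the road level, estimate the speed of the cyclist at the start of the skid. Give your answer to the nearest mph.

Initial speed ≈ 17 mph

Deceleration a = μg = 0.54 × 9.8 = 5.292 m/s².
v = √(2a·d) = √(2 × 5.292 × 5.6) = √59.270 = 7.6987 m/s.
= 7.6987 ÷ 0.44704 = 17.222 mph.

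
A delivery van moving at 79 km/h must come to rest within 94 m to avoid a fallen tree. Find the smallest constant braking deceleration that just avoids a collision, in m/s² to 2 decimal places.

Required deceleration ≈ 2.56 m/s²

79 km/h ÷ 3.6 = 21.9444 m/s.
v² = 2a·d ⇒ a = v²/(2d) = 21.9444² / (2 × 94.000) = 481.557 / 188.000 = 2.5615 m/s².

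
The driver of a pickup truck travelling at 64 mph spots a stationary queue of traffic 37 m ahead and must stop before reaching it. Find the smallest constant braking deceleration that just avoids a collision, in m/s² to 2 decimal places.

Required deceleration ≈ 11.06 m/s²

64 mph × 0.44704 = 28.6106 m/s.
v² = 2a·d ⇒ a = v²/(2d) = 28.6106² / (2 × 37.000) = 818.566 / 74.000 = 11.0617 m/s².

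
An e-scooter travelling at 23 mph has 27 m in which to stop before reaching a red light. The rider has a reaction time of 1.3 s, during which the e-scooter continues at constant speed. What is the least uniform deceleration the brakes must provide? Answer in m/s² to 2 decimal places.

Required deceleration ≈ 3.88 m/s²

23 mph × 0.44704 = 10.2819 m/s.
Distance covered during reaction = 10.2819 × 1.3 = 13.366 m.
Distance available for braking: 27 − 13.366 = 13.634 m.
v² = 2a·d ⇒ a = v²/(2d) = 10.2819² / (2 × 13.634) = 105.717 / 27.268 = 3.8770 m/s².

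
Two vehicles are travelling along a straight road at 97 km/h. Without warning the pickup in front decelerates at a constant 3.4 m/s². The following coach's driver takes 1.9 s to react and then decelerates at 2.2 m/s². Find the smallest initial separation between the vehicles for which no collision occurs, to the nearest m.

97 km/h ÷ 3.6 = 26.9444 m/s.
Leader travels v²/(2a_L) = 726.001 / 6.800 = 106.765 m before stopping.
Follower covers v·t_r = 26.9444 × 1.9 = 51.194 m while reacting, then v²/(2a_F) = 726.001 / 4.400 = 165.000 m while braking, for a total of 51.194 + 165.000 = 216.194 m.
Since a_F ≤ a_L and the follower starts braking later, the follower is never slower than the leader, so the closest approach is when both have stopped.
Minimum gap = 216.194 − 106.765 = 109.429 m.

Minimum gap ≈ 109 m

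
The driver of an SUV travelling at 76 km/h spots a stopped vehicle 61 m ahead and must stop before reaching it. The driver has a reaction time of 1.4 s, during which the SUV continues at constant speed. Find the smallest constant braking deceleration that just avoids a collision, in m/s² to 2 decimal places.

Required deceleration ≈ 7.09 m/s²

76 km/h ÷ 3.6 = 21.1111 m/s.
Distance covered during reaction = 21.1111 × 1.4 = 29.556 m.
Distance available for braking: 61 − 29.556 = 31.444 m.
v² = 2a·d ⇒ a = v²/(2d) = 21.1111² / (2 × 31.444) = 445.679 / 62.888 = 7.0869 m/s².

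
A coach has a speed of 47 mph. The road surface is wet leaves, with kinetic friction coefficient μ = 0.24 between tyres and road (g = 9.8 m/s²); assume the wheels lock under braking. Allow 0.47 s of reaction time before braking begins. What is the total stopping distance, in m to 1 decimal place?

47 mph × 0.44704 = 21.0109 m/s.
a = μg = 0.24 × 9.8 = 2.352 m/s².
Reaction distance = v·t_r = 21.0109 × 0.47 = 9.875 m.
Braking distance = v²/(2a) = 21.0109² / (2 × 2.352) = 441.458 / 4.704 = 93.847 m.
Total = 9.875 + 93.847 = 103.722 m.

Total stopping distance ≈ 103.7 m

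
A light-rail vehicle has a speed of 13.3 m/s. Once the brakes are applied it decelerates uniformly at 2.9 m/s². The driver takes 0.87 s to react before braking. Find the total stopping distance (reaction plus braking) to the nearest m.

Reaction distance = v·t_r = 13.3000 × 0.87 = 11.571 m.
Braking distance = v²/(2a) = 13.3000² / (2 × 2.900) = 176.890 / 5.800 = 30.498 m.
Total = 11.571 + 30.498 = 42.069 m.

Total stopping distance ≈ 42 m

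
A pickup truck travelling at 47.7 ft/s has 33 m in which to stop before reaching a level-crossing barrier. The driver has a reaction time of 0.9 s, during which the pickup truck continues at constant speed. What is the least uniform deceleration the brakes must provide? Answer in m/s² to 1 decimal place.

47.7 ft/s × 0.3048 = 14.5390 m/s.
Distance covered during reaction = 14.5390 × 0.9 = 13.085 m.
Distance available for braking: 33 − 13.085 = 19.915 m.
v² = 2a·d ⇒ a = v²/(2d) = 14.5390² / (2 × 19.915) = 211.383 / 39.830 = 5.3071 m/s².

Required deceleration ≈ 5.3 m/s²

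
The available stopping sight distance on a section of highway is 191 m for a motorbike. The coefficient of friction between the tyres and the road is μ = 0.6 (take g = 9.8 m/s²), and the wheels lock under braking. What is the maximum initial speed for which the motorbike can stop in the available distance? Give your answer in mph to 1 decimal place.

a = μg = 0.6 × 9.8 = 5.880 m/s².
v²/(2a) = d ⇒ v = √(2 × 5.880 × 191) = √2246.16 = 47.3937 m/s.
47.3937 m/s ÷ 0.44704 = 106.017 mph.

Maximum speed ≈ 106.0 mph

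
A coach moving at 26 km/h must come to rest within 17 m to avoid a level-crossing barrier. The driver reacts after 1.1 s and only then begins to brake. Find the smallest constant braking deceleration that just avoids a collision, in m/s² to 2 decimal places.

Required deceleration ≈ 2.88 m/s²

26 km/h ÷ 3.6 = 7.2222 m/s.
Distance covered during reaction = 7.2222 × 1.1 = 7.944 m.
Distance available for braking: 17 − 7.944 = 9.056 m.
v² = 2a·d ⇒ a = v²/(2d) = 7.2222² / (2 × 9.056) = 52.160 / 18.112 = 2.8799 m/s².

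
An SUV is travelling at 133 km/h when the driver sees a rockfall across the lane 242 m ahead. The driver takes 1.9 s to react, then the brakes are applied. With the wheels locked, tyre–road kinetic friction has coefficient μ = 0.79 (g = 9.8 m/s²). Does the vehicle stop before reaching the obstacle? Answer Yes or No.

Yes

133 km/h ÷ 3.6 = 36.9444 m/s.
a = μg = 0.79 × 9.8 = 7.742 m/s².
Reaction distance = 36.9444 × 1.9 = 70.194 m.
Braking distance = v²/(2a) = 1364.889 / 15.484 = 88.148 m.
Total stopping distance = 70.194 + 88.148 = 158.342 m, vs 242 m available — it stops with 242 − 158.342 = 83.658 m to spare.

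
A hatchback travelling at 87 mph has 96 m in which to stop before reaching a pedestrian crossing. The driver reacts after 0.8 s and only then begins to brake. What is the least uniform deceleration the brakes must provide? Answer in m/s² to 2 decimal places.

87 mph × 0.44704 = 38.8925 m/s.
Distance covered during reaction = 38.8925 × 0.8 = 31.114 m.
Distance available for braking: 96 − 31.114 = 64.886 m.
v² = 2a·d ⇒ a = v²/(2d) = 38.8925² / (2 × 64.886) = 1512.627 / 129.772 = 11.6560 m/s².

Required deceleration ≈ 11.66 m/s²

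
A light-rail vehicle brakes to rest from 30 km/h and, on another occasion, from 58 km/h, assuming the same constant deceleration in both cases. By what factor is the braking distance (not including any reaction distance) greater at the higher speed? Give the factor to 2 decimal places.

Factor ≈ 3.74

Braking distance d = v²/(2a), so with a fixed, d ∝ v².
Factor = (58/30)² = 1.9333² = 3.7376.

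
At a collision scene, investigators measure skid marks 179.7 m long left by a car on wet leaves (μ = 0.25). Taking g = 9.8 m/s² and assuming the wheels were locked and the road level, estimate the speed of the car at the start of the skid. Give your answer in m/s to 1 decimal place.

Initial speed ≈ 29.7 m/s

Deceleration a = μg = 0.25 × 9.8 = 2.450 m/s².
v = √(2a·d) = √(2 × 2.450 × 179.7) = √880.530 = 29.6737 m/s.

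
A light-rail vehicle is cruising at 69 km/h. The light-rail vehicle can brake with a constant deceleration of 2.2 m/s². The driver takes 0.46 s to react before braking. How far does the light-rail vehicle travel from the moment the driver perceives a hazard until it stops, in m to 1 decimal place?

Total stopping distance ≈ 92.3 m

69 km/h ÷ 3.6 = 19.1667 m/s.
Reaction distance = v·t_r = 19.1667 × 0.46 = 8.817 m.
Braking distance = v²/(2a) = 19.1667² / (2 × 2.200) = 367.362 / 4.400 = 83.491 m.
Total = 8.817 + 83.491 = 92.308 m.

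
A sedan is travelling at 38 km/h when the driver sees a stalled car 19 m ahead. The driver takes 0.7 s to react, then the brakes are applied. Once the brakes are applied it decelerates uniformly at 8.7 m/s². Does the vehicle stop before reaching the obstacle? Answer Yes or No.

Yes

38 km/h ÷ 3.6 = 10.5556 m/s.
Reaction distance = 10.5556 × 0.7 = 7.389 m.
Braking distance = v²/(2a) = 111.421 / 17.400 = 6.404 m.
Total stopping distance = 7.389 + 6.404 = 13.793 m, vs 19 m available — it stops with 19 − 13.793 = 5.207 m to spare.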